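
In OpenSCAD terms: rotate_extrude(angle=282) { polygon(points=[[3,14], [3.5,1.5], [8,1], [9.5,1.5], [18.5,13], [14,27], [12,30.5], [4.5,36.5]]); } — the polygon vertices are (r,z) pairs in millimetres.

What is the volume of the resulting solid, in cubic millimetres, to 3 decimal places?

Volume = 16363.542 mm³

Profile (r,z), 8 vertices: (3,14) (3.5,1.5) (8,1) (9.5,1.5) (18.5,13) (14,27) (12,30.5) (4.5,36.5)
edge 0: (3,14)→(3.5,1.5)  cross = 3·1.5 − 3.5·14 = -44.5000; (r_i+r_j)·cross = 6.5·-44.5000 = -289.2500
edge 1: (3.5,1.5)→(8,1)  cross = 3.5·1 − 8·1.5 = -8.5000; (r_i+r_j)·cross = 11.5·-8.5000 = -97.7500
edge 2: (8,1)→(9.5,1.5)  cross = 8·1.5 − 9.5·1 = 2.5000; (r_i+r_j)·cross = 17.5·2.5000 = 43.7500
edge 3: (9.5,1.5)→(18.5,13)  cross = 9.5·13 − 18.5·1.5 = 95.7500; (r_i+r_j)·cross = 28·95.7500 = 2681.0000
edge 4: (18.5,13)→(14,27)  cross = 18.5·27 − 14·13 = 317.5000; (r_i+r_j)·cross = 32.5·317.5000 = 10318.7500
edge 5: (14,27)→(12,30.5)  cross = 14·30.5 − 12·27 = 103.0000; (r_i+r_j)·cross = 26·103.0000 = 2678.0000
edge 6: (12,30.5)→(4.5,36.5)  cross = 12·36.5 − 4.5·30.5 = 300.7500; (r_i+r_j)·cross = 16.5·300.7500 = 4962.3750
edge 7: (4.5,36.5)→(3,14)  cross = 4.5·14 − 3·36.5 = -46.5000; (r_i+r_j)·cross = 7.5·-46.5000 = -348.7500
Σcross = 720.0000 → A = |Σcross|/2 = 360.0000 mm²
Σ(r_i+r_j)·cross = 19948.1250 → first moment M = |Σ|/6 = 3324.6875
R_c = M/A = 3324.6875/360.0000 = 9.2352 mm
θ = 282° = 4.921828 rad
V = θ·R_c·A = 4.921828·9.2352·360.0000 = 16363.542 mm³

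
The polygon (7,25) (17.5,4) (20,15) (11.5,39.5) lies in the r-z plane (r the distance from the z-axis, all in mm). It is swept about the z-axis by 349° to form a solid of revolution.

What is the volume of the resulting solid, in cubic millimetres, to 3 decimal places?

Profile (r,z), 4 vertices: (7,25) (17.5,4) (20,15) (11.5,39.5)
edge 0: (7,25)→(17.5,4)  cross = 7·4 − 17.5·25 = -409.5000; (r_i+r_j)·cross = 24.5·-409.5000 = -10032.7500
edge 1: (17.5,4)→(20,15)  cross = 17.5·15 − 20·4 = 182.5000; (r_i+r_j)·cross = 37.5·182.5000 = 6843.7500
edge 2: (20,15)→(11.5,39.5)  cross = 20·39.5 − 11.5·15 = 617.5000; (r_i+r_j)·cross = 31.5·617.5000 = 19451.2500
edge 3: (11.5,39.5)→(7,25)  cross = 11.5·25 − 7·39.5 = 11.0000; (r_i+r_j)·cross = 18.5·11.0000 = 203.5000
Σcross = 401.5000 → A = |Σcross|/2 = 200.7500 mm²
Σ(r_i+r_j)·cross = 16465.7500 → first moment M = |Σ|/6 = 2744.2917
R_c = M/A = 2744.2917/200.7500 = 13.6702 mm
θ = 349° = 6.091199 rad
V = θ·R_c·A = 6.091199·13.6702·200.7500 = 16716.027 mm³

Volume = 16716.027 mm³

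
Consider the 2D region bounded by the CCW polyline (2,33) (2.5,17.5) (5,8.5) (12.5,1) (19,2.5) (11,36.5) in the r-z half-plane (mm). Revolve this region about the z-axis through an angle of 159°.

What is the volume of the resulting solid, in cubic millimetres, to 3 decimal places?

Volume = 10014.951 mm³

Profile (r,z), 6 vertices: (2,33) (2.5,17.5) (5,8.5) (12.5,1) (19,2.5) (11,36.5)
edge 0: (2,33)→(2.5,17.5)  cross = 2·17.5 − 2.5·33 = -47.5000; (r_i+r_j)·cross = 4.5·-47.5000 = -213.7500
edge 1: (2.5,17.5)→(5,8.5)  cross = 2.5·8.5 − 5·17.5 = -66.2500; (r_i+r_j)·cross = 7.5·-66.2500 = -496.8750
edge 2: (5,8.5)→(12.5,1)  cross = 5·1 − 12.5·8.5 = -101.2500; (r_i+r_j)·cross = 17.5·-101.2500 = -1771.8750
edge 3: (12.5,1)→(19,2.5)  cross = 12.5·2.5 − 19·1 = 12.2500; (r_i+r_j)·cross = 31.5·12.2500 = 385.8750
edge 4: (19,2.5)→(11,36.5)  cross = 19·36.5 − 11·2.5 = 666.0000; (r_i+r_j)·cross = 30·666.0000 = 19980.0000
edge 5: (11,36.5)→(2,33)  cross = 11·33 − 2·36.5 = 290.0000; (r_i+r_j)·cross = 13·290.0000 = 3770.0000
Σcross = 753.2500 → A = |Σcross|/2 = 376.6250 mm²
Σ(r_i+r_j)·cross = 21653.3750 → first moment M = |Σ|/6 = 3608.8958
R_c = M/A = 3608.8958/376.6250 = 9.5822 mm
θ = 159° = 2.775074 rad
V = θ·R_c·A = 2.775074·9.5822·376.6250 = 10014.951 mm³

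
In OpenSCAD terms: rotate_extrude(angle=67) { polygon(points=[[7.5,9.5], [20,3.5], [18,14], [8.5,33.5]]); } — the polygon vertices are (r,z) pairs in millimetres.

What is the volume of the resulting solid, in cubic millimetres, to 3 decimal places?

Profile (r,z), 4 vertices: (7.5,9.5) (20,3.5) (18,14) (8.5,33.5)
edge 0: (7.5,9.5)→(20,3.5)  cross = 7.5·3.5 − 20·9.5 = -163.7500; (r_i+r_j)·cross = 27.5·-163.7500 = -4503.1250
edge 1: (20,3.5)→(18,14)  cross = 20·14 − 18·3.5 = 217.0000; (r_i+r_j)·cross = 38·217.0000 = 8246.0000
edge 2: (18,14)→(8.5,33.5)  cross = 18·33.5 − 8.5·14 = 484.0000; (r_i+r_j)·cross = 26.5·484.0000 = 12826.0000
edge 3: (8.5,33.5)→(7.5,9.5)  cross = 8.5·9.5 − 7.5·33.5 = -170.5000; (r_i+r_j)·cross = 16·-170.5000 = -2728.0000
Σcross = 366.7500 → A = |Σcross|/2 = 183.3750 mm²
Σ(r_i+r_j)·cross = 13840.8750 → first moment M = |Σ|/6 = 2306.8125
R_c = M/A = 2306.8125/183.3750 = 12.5798 mm
θ = 67° = 1.169371 rad
V = θ·R_c·A = 1.169371·12.5798·183.3750 = 2697.519 mm³

Volume = 2697.519 mm³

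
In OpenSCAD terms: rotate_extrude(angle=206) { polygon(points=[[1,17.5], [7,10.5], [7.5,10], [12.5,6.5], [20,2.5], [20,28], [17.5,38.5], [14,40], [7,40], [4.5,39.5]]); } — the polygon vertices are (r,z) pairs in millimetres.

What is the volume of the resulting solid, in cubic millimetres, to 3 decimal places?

Volume = 22423.101 mm³

Profile (r,z), 10 vertices: (1,17.5) (7,10.5) (7.5,10) (12.5,6.5) (20,2.5) (20,28) (17.5,38.5) (14,40) (7,40) (4.5,39.5)
edge 0: (1,17.5)→(7,10.5)  cross = 1·10.5 − 7·17.5 = -112.0000; (r_i+r_j)·cross = 8·-112.0000 = -896.0000
edge 1: (7,10.5)→(7.5,10)  cross = 7·10 − 7.5·10.5 = -8.7500; (r_i+r_j)·cross = 14.5·-8.7500 = -126.8750
edge 2: (7.5,10)→(12.5,6.5)  cross = 7.5·6.5 − 12.5·10 = -76.2500; (r_i+r_j)·cross = 20·-76.2500 = -1525.0000
edge 3: (12.5,6.5)→(20,2.5)  cross = 12.5·2.5 − 20·6.5 = -98.7500; (r_i+r_j)·cross = 32.5·-98.7500 = -3209.3750
edge 4: (20,2.5)→(20,28)  cross = 20·28 − 20·2.5 = 510.0000; (r_i+r_j)·cross = 40·510.0000 = 20400.0000
edge 5: (20,28)→(17.5,38.5)  cross = 20·38.5 − 17.5·28 = 280.0000; (r_i+r_j)·cross = 37.5·280.0000 = 10500.0000
edge 6: (17.5,38.5)→(14,40)  cross = 17.5·40 − 14·38.5 = 161.0000; (r_i+r_j)·cross = 31.5·161.0000 = 5071.5000
edge 7: (14,40)→(7,40)  cross = 14·40 − 7·40 = 280.0000; (r_i+r_j)·cross = 21·280.0000 = 5880.0000
edge 8: (7,40)→(4.5,39.5)  cross = 7·39.5 − 4.5·40 = 96.5000; (r_i+r_j)·cross = 11.5·96.5000 = 1109.7500
edge 9: (4.5,39.5)→(1,17.5)  cross = 4.5·17.5 − 1·39.5 = 39.2500; (r_i+r_j)·cross = 5.5·39.2500 = 215.8750
Σcross = 1071.0000 → A = |Σcross|/2 = 535.5000 mm²
Σ(r_i+r_j)·cross = 37419.8750 → first moment M = |Σ|/6 = 6236.6458
R_c = M/A = 6236.6458/535.5000 = 11.6464 mm
θ = 206° = 3.595378 rad
V = θ·R_c·A = 3.595378·11.6464·535.5000 = 22423.101 mm³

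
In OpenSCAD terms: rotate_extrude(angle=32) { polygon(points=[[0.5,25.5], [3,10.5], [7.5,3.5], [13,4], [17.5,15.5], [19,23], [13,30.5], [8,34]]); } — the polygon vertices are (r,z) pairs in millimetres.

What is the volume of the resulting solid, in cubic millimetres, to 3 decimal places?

Volume = 1991.304 mm³

Profile (r,z), 8 vertices: (0.5,25.5) (3,10.5) (7.5,3.5) (13,4) (17.5,15.5) (19,23) (13,30.5) (8,34)
edge 0: (0.5,25.5)→(3,10.5)  cross = 0.5·10.5 − 3·25.5 = -71.2500; (r_i+r_j)·cross = 3.5·-71.2500 = -249.3750
edge 1: (3,10.5)→(7.5,3.5)  cross = 3·3.5 − 7.5·10.5 = -68.2500; (r_i+r_j)·cross = 10.5·-68.2500 = -716.6250
edge 2: (7.5,3.5)→(13,4)  cross = 7.5·4 − 13·3.5 = -15.5000; (r_i+r_j)·cross = 20.5·-15.5000 = -317.7500
edge 3: (13,4)→(17.5,15.5)  cross = 13·15.5 − 17.5·4 = 131.5000; (r_i+r_j)·cross = 30.5·131.5000 = 4010.7500
edge 4: (17.5,15.5)→(19,23)  cross = 17.5·23 − 19·15.5 = 108.0000; (r_i+r_j)·cross = 36.5·108.0000 = 3942.0000
edge 5: (19,23)→(13,30.5)  cross = 19·30.5 − 13·23 = 280.5000; (r_i+r_j)·cross = 32·280.5000 = 8976.0000
edge 6: (13,30.5)→(8,34)  cross = 13·34 − 8·30.5 = 198.0000; (r_i+r_j)·cross = 21·198.0000 = 4158.0000
edge 7: (8,34)→(0.5,25.5)  cross = 8·25.5 − 0.5·34 = 187.0000; (r_i+r_j)·cross = 8.5·187.0000 = 1589.5000
Σcross = 750.0000 → A = |Σcross|/2 = 375.0000 mm²
Σ(r_i+r_j)·cross = 21392.5000 → first moment M = |Σ|/6 = 3565.4167
R_c = M/A = 3565.4167/375.0000 = 9.5078 mm
θ = 32° = 0.558505 rad
V = θ·R_c·A = 0.558505·9.5078·375.0000 = 1991.304 mm³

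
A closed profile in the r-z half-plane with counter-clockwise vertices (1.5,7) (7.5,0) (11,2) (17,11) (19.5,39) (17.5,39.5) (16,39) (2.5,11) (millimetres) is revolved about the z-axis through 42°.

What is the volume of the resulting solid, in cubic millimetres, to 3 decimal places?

Volume = 3055.059 mm³

Profile (r,z), 8 vertices: (1.5,7) (7.5,0) (11,2) (17,11) (19.5,39) (17.5,39.5) (16,39) (2.5,11)
edge 0: (1.5,7)→(7.5,0)  cross = 1.5·0 − 7.5·7 = -52.5000; (r_i+r_j)·cross = 9·-52.5000 = -472.5000
edge 1: (7.5,0)→(11,2)  cross = 7.5·2 − 11·0 = 15.0000; (r_i+r_j)·cross = 18.5·15.0000 = 277.5000
edge 2: (11,2)→(17,11)  cross = 11·11 − 17·2 = 87.0000; (r_i+r_j)·cross = 28·87.0000 = 2436.0000
edge 3: (17,11)→(19.5,39)  cross = 17·39 − 19.5·11 = 448.5000; (r_i+r_j)·cross = 36.5·448.5000 = 16370.2500
edge 4: (19.5,39)→(17.5,39.5)  cross = 19.5·39.5 − 17.5·39 = 87.7500; (r_i+r_j)·cross = 37·87.7500 = 3246.7500
edge 5: (17.5,39.5)→(16,39)  cross = 17.5·39 − 16·39.5 = 50.5000; (r_i+r_j)·cross = 33.5·50.5000 = 1691.7500
edge 6: (16,39)→(2.5,11)  cross = 16·11 − 2.5·39 = 78.5000; (r_i+r_j)·cross = 18.5·78.5000 = 1452.2500
edge 7: (2.5,11)→(1.5,7)  cross = 2.5·7 − 1.5·11 = 1.0000; (r_i+r_j)·cross = 4·1.0000 = 4.0000
Σcross = 715.7500 → A = |Σcross|/2 = 357.8750 mm²
Σ(r_i+r_j)·cross = 25006.0000 → first moment M = |Σ|/6 = 4167.6667
R_c = M/A = 4167.6667/357.8750 = 11.6456 mm
θ = 42° = 0.733038 rad
V = θ·R_c·A = 0.733038·11.6456·357.8750 = 3055.059 mm³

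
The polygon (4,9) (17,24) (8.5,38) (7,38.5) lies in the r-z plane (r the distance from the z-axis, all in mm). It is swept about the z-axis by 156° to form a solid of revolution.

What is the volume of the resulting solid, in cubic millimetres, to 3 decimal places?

Volume = 4548.010 mm³

Profile (r,z), 4 vertices: (4,9) (17,24) (8.5,38) (7,38.5)
edge 0: (4,9)→(17,24)  cross = 4·24 − 17·9 = -57.0000; (r_i+r_j)·cross = 21·-57.0000 = -1197.0000
edge 1: (17,24)→(8.5,38)  cross = 17·38 − 8.5·24 = 442.0000; (r_i+r_j)·cross = 25.5·442.0000 = 11271.0000
edge 2: (8.5,38)→(7,38.5)  cross = 8.5·38.5 − 7·38 = 61.2500; (r_i+r_j)·cross = 15.5·61.2500 = 949.3750
edge 3: (7,38.5)→(4,9)  cross = 7·9 − 4·38.5 = -91.0000; (r_i+r_j)·cross = 11·-91.0000 = -1001.0000
Σcross = 355.2500 → A = |Σcross|/2 = 177.6250 mm²
Σ(r_i+r_j)·cross = 10022.3750 → first moment M = |Σ|/6 = 1670.3958
R_c = M/A = 1670.3958/177.6250 = 9.4041 mm
θ = 156° = 2.722714 rad
V = θ·R_c·A = 2.722714·9.4041·177.6250 = 4548.010 mm³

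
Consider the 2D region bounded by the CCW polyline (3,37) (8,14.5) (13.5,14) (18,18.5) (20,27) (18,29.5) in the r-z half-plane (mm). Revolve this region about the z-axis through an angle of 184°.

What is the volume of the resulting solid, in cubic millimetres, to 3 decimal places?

Profile (r,z), 6 vertices: (3,37) (8,14.5) (13.5,14) (18,18.5) (20,27) (18,29.5)
edge 0: (3,37)→(8,14.5)  cross = 3·14.5 − 8·37 = -252.5000; (r_i+r_j)·cross = 11·-252.5000 = -2777.5000
edge 1: (8,14.5)→(13.5,14)  cross = 8·14 − 13.5·14.5 = -83.7500; (r_i+r_j)·cross = 21.5·-83.7500 = -1800.6250
edge 2: (13.5,14)→(18,18.5)  cross = 13.5·18.5 − 18·14 = -2.2500; (r_i+r_j)·cross = 31.5·-2.2500 = -70.8750
edge 3: (18,18.5)→(20,27)  cross = 18·27 − 20·18.5 = 116.0000; (r_i+r_j)·cross = 38·116.0000 = 4408.0000
edge 4: (20,27)→(18,29.5)  cross = 20·29.5 − 18·27 = 104.0000; (r_i+r_j)·cross = 38·104.0000 = 3952.0000
edge 5: (18,29.5)→(3,37)  cross = 18·37 − 3·29.5 = 577.5000; (r_i+r_j)·cross = 21·577.5000 = 12127.5000
Σcross = 459.0000 → A = |Σcross|/2 = 229.5000 mm²
Σ(r_i+r_j)·cross = 15838.5000 → first moment M = |Σ|/6 = 2639.7500
R_c = M/A = 2639.7500/229.5000 = 11.5022 mm
θ = 184° = 3.211406 rad
V = θ·R_c·A = 3.211406·11.5022·229.5000 = 8477.309 mm³

Volume = 8477.309 mm³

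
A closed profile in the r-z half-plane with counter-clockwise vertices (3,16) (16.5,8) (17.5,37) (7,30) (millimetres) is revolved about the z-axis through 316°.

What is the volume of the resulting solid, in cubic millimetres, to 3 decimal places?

Profile (r,z), 4 vertices: (3,16) (16.5,8) (17.5,37) (7,30)
edge 0: (3,16)→(16.5,8)  cross = 3·8 − 16.5·16 = -240.0000; (r_i+r_j)·cross = 19.5·-240.0000 = -4680.0000
edge 1: (16.5,8)→(17.5,37)  cross = 16.5·37 − 17.5·8 = 470.5000; (r_i+r_j)·cross = 34·470.5000 = 15997.0000
edge 2: (17.5,37)→(7,30)  cross = 17.5·30 − 7·37 = 266.0000; (r_i+r_j)·cross = 24.5·266.0000 = 6517.0000
edge 3: (7,30)→(3,16)  cross = 7·16 − 3·30 = 22.0000; (r_i+r_j)·cross = 10·22.0000 = 220.0000
Σcross = 518.5000 → A = |Σcross|/2 = 259.2500 mm²
Σ(r_i+r_j)·cross = 18054.0000 → first moment M = |Σ|/6 = 3009.0000
R_c = M/A = 3009.0000/259.2500 = 11.6066 mm
θ = 316° = 5.515240 rad
V = θ·R_c·A = 5.515240·11.6066·259.2500 = 16595.358 mm³

Volume = 16595.358 mm³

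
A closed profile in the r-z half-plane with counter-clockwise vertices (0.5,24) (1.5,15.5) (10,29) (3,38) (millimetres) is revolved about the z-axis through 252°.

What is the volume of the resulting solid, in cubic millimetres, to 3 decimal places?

Profile (r,z), 4 vertices: (0.5,24) (1.5,15.5) (10,29) (3,38)
edge 0: (0.5,24)→(1.5,15.5)  cross = 0.5·15.5 − 1.5·24 = -28.2500; (r_i+r_j)·cross = 2·-28.2500 = -56.5000
edge 1: (1.5,15.5)→(10,29)  cross = 1.5·29 − 10·15.5 = -111.5000; (r_i+r_j)·cross = 11.5·-111.5000 = -1282.2500
edge 2: (10,29)→(3,38)  cross = 10·38 − 3·29 = 293.0000; (r_i+r_j)·cross = 13·293.0000 = 3809.0000
edge 3: (3,38)→(0.5,24)  cross = 3·24 − 0.5·38 = 53.0000; (r_i+r_j)·cross = 3.5·53.0000 = 185.5000
Σcross = 206.2500 → A = |Σcross|/2 = 103.1250 mm²
Σ(r_i+r_j)·cross = 2655.7500 → first moment M = |Σ|/6 = 442.6250
R_c = M/A = 442.6250/103.1250 = 4.2921 mm
θ = 252° = 4.398230 rad
V = θ·R_c·A = 4.398230·4.2921·103.1250 = 1946.766 mm³

Volume = 1946.766 mm³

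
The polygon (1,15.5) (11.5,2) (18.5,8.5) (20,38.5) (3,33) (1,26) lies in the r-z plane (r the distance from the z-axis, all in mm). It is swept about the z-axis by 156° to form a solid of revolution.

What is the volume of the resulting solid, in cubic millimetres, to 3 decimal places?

Volume = 15055.926 mm³

Profile (r,z), 6 vertices: (1,15.5) (11.5,2) (18.5,8.5) (20,38.5) (3,33) (1,26)
edge 0: (1,15.5)→(11.5,2)  cross = 1·2 − 11.5·15.5 = -176.2500; (r_i+r_j)·cross = 12.5·-176.2500 = -2203.1250
edge 1: (11.5,2)→(18.5,8.5)  cross = 11.5·8.5 − 18.5·2 = 60.7500; (r_i+r_j)·cross = 30·60.7500 = 1822.5000
edge 2: (18.5,8.5)→(20,38.5)  cross = 18.5·38.5 − 20·8.5 = 542.2500; (r_i+r_j)·cross = 38.5·542.2500 = 20876.6250
edge 3: (20,38.5)→(3,33)  cross = 20·33 − 3·38.5 = 544.5000; (r_i+r_j)·cross = 23·544.5000 = 12523.5000
edge 4: (3,33)→(1,26)  cross = 3·26 − 1·33 = 45.0000; (r_i+r_j)·cross = 4·45.0000 = 180.0000
edge 5: (1,26)→(1,15.5)  cross = 1·15.5 − 1·26 = -10.5000; (r_i+r_j)·cross = 2·-10.5000 = -21.0000
Σcross = 1005.7500 → A = |Σcross|/2 = 502.8750 mm²
Σ(r_i+r_j)·cross = 33178.5000 → first moment M = |Σ|/6 = 5529.7500
R_c = M/A = 5529.7500/502.8750 = 10.9963 mm
θ = 156° = 2.722714 rad
V = θ·R_c·A = 2.722714·10.9963·502.8750 = 15055.926 mm³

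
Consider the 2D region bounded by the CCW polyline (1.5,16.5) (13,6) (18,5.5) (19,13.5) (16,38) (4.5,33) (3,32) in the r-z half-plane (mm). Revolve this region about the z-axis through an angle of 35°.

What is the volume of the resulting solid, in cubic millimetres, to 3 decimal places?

Volume = 2686.382 mm³

Profile (r,z), 7 vertices: (1.5,16.5) (13,6) (18,5.5) (19,13.5) (16,38) (4.5,33) (3,32)
edge 0: (1.5,16.5)→(13,6)  cross = 1.5·6 − 13·16.5 = -205.5000; (r_i+r_j)·cross = 14.5·-205.5000 = -2979.7500
edge 1: (13,6)→(18,5.5)  cross = 13·5.5 − 18·6 = -36.5000; (r_i+r_j)·cross = 31·-36.5000 = -1131.5000
edge 2: (18,5.5)→(19,13.5)  cross = 18·13.5 − 19·5.5 = 138.5000; (r_i+r_j)·cross = 37·138.5000 = 5124.5000
edge 3: (19,13.5)→(16,38)  cross = 19·38 − 16·13.5 = 506.0000; (r_i+r_j)·cross = 35·506.0000 = 17710.0000
edge 4: (16,38)→(4.5,33)  cross = 16·33 − 4.5·38 = 357.0000; (r_i+r_j)·cross = 20.5·357.0000 = 7318.5000
edge 5: (4.5,33)→(3,32)  cross = 4.5·32 − 3·33 = 45.0000; (r_i+r_j)·cross = 7.5·45.0000 = 337.5000
edge 6: (3,32)→(1.5,16.5)  cross = 3·16.5 − 1.5·32 = 1.5000; (r_i+r_j)·cross = 4.5·1.5000 = 6.7500
Σcross = 806.0000 → A = |Σcross|/2 = 403.0000 mm²
Σ(r_i+r_j)·cross = 26386.0000 → first moment M = |Σ|/6 = 4397.6667
R_c = M/A = 4397.6667/403.0000 = 10.9123 mm
θ = 35° = 0.610865 rad
V = θ·R_c·A = 0.610865·10.9123·403.0000 = 2686.382 mm³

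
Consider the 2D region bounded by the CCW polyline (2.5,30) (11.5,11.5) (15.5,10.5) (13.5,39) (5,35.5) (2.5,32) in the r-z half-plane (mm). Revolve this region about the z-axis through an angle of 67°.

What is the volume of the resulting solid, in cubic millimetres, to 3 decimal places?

Profile (r,z), 6 vertices: (2.5,30) (11.5,11.5) (15.5,10.5) (13.5,39) (5,35.5) (2.5,32)
edge 0: (2.5,30)→(11.5,11.5)  cross = 2.5·11.5 − 11.5·30 = -316.2500; (r_i+r_j)·cross = 14·-316.2500 = -4427.5000
edge 1: (11.5,11.5)→(15.5,10.5)  cross = 11.5·10.5 − 15.5·11.5 = -57.5000; (r_i+r_j)·cross = 27·-57.5000 = -1552.5000
edge 2: (15.5,10.5)→(13.5,39)  cross = 15.5·39 − 13.5·10.5 = 462.7500; (r_i+r_j)·cross = 29·462.7500 = 13419.7500
edge 3: (13.5,39)→(5,35.5)  cross = 13.5·35.5 − 5·39 = 284.2500; (r_i+r_j)·cross = 18.5·284.2500 = 5258.6250
edge 4: (5,35.5)→(2.5,32)  cross = 5·32 − 2.5·35.5 = 71.2500; (r_i+r_j)·cross = 7.5·71.2500 = 534.3750
edge 5: (2.5,32)→(2.5,30)  cross = 2.5·30 − 2.5·32 = -5.0000; (r_i+r_j)·cross = 5·-5.0000 = -25.0000
Σcross = 439.5000 → A = |Σcross|/2 = 219.7500 mm²
Σ(r_i+r_j)·cross = 13207.7500 → first moment M = |Σ|/6 = 2201.2917
R_c = M/A = 2201.2917/219.7500 = 10.0173 mm
θ = 67° = 1.169371 rad
V = θ·R_c·A = 1.169371·10.0173·219.7500 = 2574.126 mm³

Volume = 2574.126 mm³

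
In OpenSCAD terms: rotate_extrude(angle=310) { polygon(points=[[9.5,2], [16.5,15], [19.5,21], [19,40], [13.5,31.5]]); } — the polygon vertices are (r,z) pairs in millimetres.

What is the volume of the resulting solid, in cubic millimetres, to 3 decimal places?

Volume = 13615.575 mm³

Profile (r,z), 5 vertices: (9.5,2) (16.5,15) (19.5,21) (19,40) (13.5,31.5)
edge 0: (9.5,2)→(16.5,15)  cross = 9.5·15 − 16.5·2 = 109.5000; (r_i+r_j)·cross = 26·109.5000 = 2847.0000
edge 1: (16.5,15)→(19.5,21)  cross = 16.5·21 − 19.5·15 = 54.0000; (r_i+r_j)·cross = 36·54.0000 = 1944.0000
edge 2: (19.5,21)→(19,40)  cross = 19.5·40 − 19·21 = 381.0000; (r_i+r_j)·cross = 38.5·381.0000 = 14668.5000
edge 3: (19,40)→(13.5,31.5)  cross = 19·31.5 − 13.5·40 = 58.5000; (r_i+r_j)·cross = 32.5·58.5000 = 1901.2500
edge 4: (13.5,31.5)→(9.5,2)  cross = 13.5·2 − 9.5·31.5 = -272.2500; (r_i+r_j)·cross = 23·-272.2500 = -6261.7500
Σcross = 330.7500 → A = |Σcross|/2 = 165.3750 mm²
Σ(r_i+r_j)·cross = 15099.0000 → first moment M = |Σ|/6 = 2516.5000
R_c = M/A = 2516.5000/165.3750 = 15.2169 mm
θ = 310° = 5.410521 rad
V = θ·R_c·A = 5.410521·15.2169·165.3750 = 13615.575 mm³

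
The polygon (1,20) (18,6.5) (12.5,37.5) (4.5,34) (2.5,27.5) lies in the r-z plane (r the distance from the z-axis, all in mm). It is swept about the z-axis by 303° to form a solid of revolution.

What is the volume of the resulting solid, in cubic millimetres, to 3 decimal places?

Profile (r,z), 5 vertices: (1,20) (18,6.5) (12.5,37.5) (4.5,34) (2.5,27.5)
edge 0: (1,20)→(18,6.5)  cross = 1·6.5 − 18·20 = -353.5000; (r_i+r_j)·cross = 19·-353.5000 = -6716.5000
edge 1: (18,6.5)→(12.5,37.5)  cross = 18·37.5 − 12.5·6.5 = 593.7500; (r_i+r_j)·cross = 30.5·593.7500 = 18109.3750
edge 2: (12.5,37.5)→(4.5,34)  cross = 12.5·34 − 4.5·37.5 = 256.2500; (r_i+r_j)·cross = 17·256.2500 = 4356.2500
edge 3: (4.5,34)→(2.5,27.5)  cross = 4.5·27.5 − 2.5·34 = 38.7500; (r_i+r_j)·cross = 7·38.7500 = 271.2500
edge 4: (2.5,27.5)→(1,20)  cross = 2.5·20 − 1·27.5 = 22.5000; (r_i+r_j)·cross = 3.5·22.5000 = 78.7500
Σcross = 557.7500 → A = |Σcross|/2 = 278.8750 mm²
Σ(r_i+r_j)·cross = 16099.1250 → first moment M = |Σ|/6 = 2683.1875
R_c = M/A = 2683.1875/278.8750 = 9.6215 mm
θ = 303° = 5.288348 rad
V = θ·R_c·A = 5.288348·9.6215·278.8750 = 14189.628 mm³

Volume = 14189.628 mm³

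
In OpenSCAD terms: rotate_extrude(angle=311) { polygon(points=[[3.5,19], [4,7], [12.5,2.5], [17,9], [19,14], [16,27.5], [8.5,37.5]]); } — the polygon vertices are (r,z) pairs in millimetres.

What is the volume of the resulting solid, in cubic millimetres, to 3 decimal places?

Profile (r,z), 7 vertices: (3.5,19) (4,7) (12.5,2.5) (17,9) (19,14) (16,27.5) (8.5,37.5)
edge 0: (3.5,19)→(4,7)  cross = 3.5·7 − 4·19 = -51.5000; (r_i+r_j)·cross = 7.5·-51.5000 = -386.2500
edge 1: (4,7)→(12.5,2.5)  cross = 4·2.5 − 12.5·7 = -77.5000; (r_i+r_j)·cross = 16.5·-77.5000 = -1278.7500
edge 2: (12.5,2.5)→(17,9)  cross = 12.5·9 − 17·2.5 = 70.0000; (r_i+r_j)·cross = 29.5·70.0000 = 2065.0000
edge 3: (17,9)→(19,14)  cross = 17·14 − 19·9 = 67.0000; (r_i+r_j)·cross = 36·67.0000 = 2412.0000
edge 4: (19,14)→(16,27.5)  cross = 19·27.5 − 16·14 = 298.5000; (r_i+r_j)·cross = 35·298.5000 = 10447.5000
edge 5: (16,27.5)→(8.5,37.5)  cross = 16·37.5 − 8.5·27.5 = 366.2500; (r_i+r_j)·cross = 24.5·366.2500 = 8973.1250
edge 6: (8.5,37.5)→(3.5,19)  cross = 8.5·19 − 3.5·37.5 = 30.2500; (r_i+r_j)·cross = 12·30.2500 = 363.0000
Σcross = 703.0000 → A = |Σcross|/2 = 351.5000 mm²
Σ(r_i+r_j)·cross = 22595.6250 → first moment M = |Σ|/6 = 3765.9375
R_c = M/A = 3765.9375/351.5000 = 10.7139 mm
θ = 311° = 5.427974 rad
V = θ·R_c·A = 5.427974·10.7139·351.5000 = 20441.411 mm³

Volume = 20441.411 mm³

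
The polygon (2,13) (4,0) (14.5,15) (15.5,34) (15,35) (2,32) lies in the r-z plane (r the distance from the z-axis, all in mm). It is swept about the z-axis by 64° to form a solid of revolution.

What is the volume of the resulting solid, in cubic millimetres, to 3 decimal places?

Profile (r,z), 6 vertices: (2,13) (4,0) (14.5,15) (15.5,34) (15,35) (2,32)
edge 0: (2,13)→(4,0)  cross = 2·0 − 4·13 = -52.0000; (r_i+r_j)·cross = 6·-52.0000 = -312.0000
edge 1: (4,0)→(14.5,15)  cross = 4·15 − 14.5·0 = 60.0000; (r_i+r_j)·cross = 18.5·60.0000 = 1110.0000
edge 2: (14.5,15)→(15.5,34)  cross = 14.5·34 − 15.5·15 = 260.5000; (r_i+r_j)·cross = 30·260.5000 = 7815.0000
edge 3: (15.5,34)→(15,35)  cross = 15.5·35 − 15·34 = 32.5000; (r_i+r_j)·cross = 30.5·32.5000 = 991.2500
edge 4: (15,35)→(2,32)  cross = 15·32 − 2·35 = 410.0000; (r_i+r_j)·cross = 17·410.0000 = 6970.0000
edge 5: (2,32)→(2,13)  cross = 2·13 − 2·32 = -38.0000; (r_i+r_j)·cross = 4·-38.0000 = -152.0000
Σcross = 673.0000 → A = |Σcross|/2 = 336.5000 mm²
Σ(r_i+r_j)·cross = 16422.2500 → first moment M = |Σ|/6 = 2737.0417
R_c = M/A = 2737.0417/336.5000 = 8.1339 mm
θ = 64° = 1.117011 rad
V = θ·R_c·A = 1.117011·8.1339·336.5000 = 3057.305 mm³

Volume = 3057.305 mm³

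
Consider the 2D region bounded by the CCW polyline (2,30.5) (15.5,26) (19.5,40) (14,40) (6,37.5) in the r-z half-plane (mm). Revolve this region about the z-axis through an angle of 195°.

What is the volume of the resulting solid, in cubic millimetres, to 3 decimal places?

Volume = 5970.613 mm³

Profile (r,z), 5 vertices: (2,30.5) (15.5,26) (19.5,40) (14,40) (6,37.5)
edge 0: (2,30.5)→(15.5,26)  cross = 2·26 − 15.5·30.5 = -420.7500; (r_i+r_j)·cross = 17.5·-420.7500 = -7363.1250
edge 1: (15.5,26)→(19.5,40)  cross = 15.5·40 − 19.5·26 = 113.0000; (r_i+r_j)·cross = 35·113.0000 = 3955.0000
edge 2: (19.5,40)→(14,40)  cross = 19.5·40 − 14·40 = 220.0000; (r_i+r_j)·cross = 33.5·220.0000 = 7370.0000
edge 3: (14,40)→(6,37.5)  cross = 14·37.5 − 6·40 = 285.0000; (r_i+r_j)·cross = 20·285.0000 = 5700.0000
edge 4: (6,37.5)→(2,30.5)  cross = 6·30.5 − 2·37.5 = 108.0000; (r_i+r_j)·cross = 8·108.0000 = 864.0000
Σcross = 305.2500 → A = |Σcross|/2 = 152.6250 mm²
Σ(r_i+r_j)·cross = 10525.8750 → first moment M = |Σ|/6 = 1754.3125
R_c = M/A = 1754.3125/152.6250 = 11.4943 mm
θ = 195° = 3.403392 rad
V = θ·R_c·A = 3.403392·11.4943·152.6250 = 5970.613 mm³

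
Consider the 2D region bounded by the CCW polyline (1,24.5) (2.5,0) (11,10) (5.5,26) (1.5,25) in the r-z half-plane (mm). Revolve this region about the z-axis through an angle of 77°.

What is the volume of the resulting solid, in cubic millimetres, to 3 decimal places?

Volume = 1042.309 mm³

Profile (r,z), 5 vertices: (1,24.5) (2.5,0) (11,10) (5.5,26) (1.5,25)
edge 0: (1,24.5)→(2.5,0)  cross = 1·0 − 2.5·24.5 = -61.2500; (r_i+r_j)·cross = 3.5·-61.2500 = -214.3750
edge 1: (2.5,0)→(11,10)  cross = 2.5·10 − 11·0 = 25.0000; (r_i+r_j)·cross = 13.5·25.0000 = 337.5000
edge 2: (11,10)→(5.5,26)  cross = 11·26 − 5.5·10 = 231.0000; (r_i+r_j)·cross = 16.5·231.0000 = 3811.5000
edge 3: (5.5,26)→(1.5,25)  cross = 5.5·25 − 1.5·26 = 98.5000; (r_i+r_j)·cross = 7·98.5000 = 689.5000
edge 4: (1.5,25)→(1,24.5)  cross = 1.5·24.5 − 1·25 = 11.7500; (r_i+r_j)·cross = 2.5·11.7500 = 29.3750
Σcross = 305.0000 → A = |Σcross|/2 = 152.5000 mm²
Σ(r_i+r_j)·cross = 4653.5000 → first moment M = |Σ|/6 = 775.5833
R_c = M/A = 775.5833/152.5000 = 5.0858 mm
θ = 77° = 1.343904 rad
V = θ·R_c·A = 1.343904·5.0858·152.5000 = 1042.309 mm³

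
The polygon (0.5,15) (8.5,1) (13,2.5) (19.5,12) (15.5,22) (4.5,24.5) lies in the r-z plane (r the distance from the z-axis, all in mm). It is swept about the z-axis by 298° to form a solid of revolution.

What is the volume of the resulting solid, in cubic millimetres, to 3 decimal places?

Profile (r,z), 6 vertices: (0.5,15) (8.5,1) (13,2.5) (19.5,12) (15.5,22) (4.5,24.5)
edge 0: (0.5,15)→(8.5,1)  cross = 0.5·1 − 8.5·15 = -127.0000; (r_i+r_j)·cross = 9·-127.0000 = -1143.0000
edge 1: (8.5,1)→(13,2.5)  cross = 8.5·2.5 − 13·1 = 8.2500; (r_i+r_j)·cross = 21.5·8.2500 = 177.3750
edge 2: (13,2.5)→(19.5,12)  cross = 13·12 − 19.5·2.5 = 107.2500; (r_i+r_j)·cross = 32.5·107.2500 = 3485.6250
edge 3: (19.5,12)→(15.5,22)  cross = 19.5·22 − 15.5·12 = 243.0000; (r_i+r_j)·cross = 35·243.0000 = 8505.0000
edge 4: (15.5,22)→(4.5,24.5)  cross = 15.5·24.5 − 4.5·22 = 280.7500; (r_i+r_j)·cross = 20·280.7500 = 5615.0000
edge 5: (4.5,24.5)→(0.5,15)  cross = 4.5·15 − 0.5·24.5 = 55.2500; (r_i+r_j)·cross = 5·55.2500 = 276.2500
Σcross = 567.5000 → A = |Σcross|/2 = 283.7500 mm²
Σ(r_i+r_j)·cross = 16916.2500 → first moment M = |Σ|/6 = 2819.3750
R_c = M/A = 2819.3750/283.7500 = 9.9361 mm
θ = 298° = 5.201081 rad
V = θ·R_c·A = 5.201081·9.9361·283.7500 = 14663.798 mm³

Volume = 14663.798 mm³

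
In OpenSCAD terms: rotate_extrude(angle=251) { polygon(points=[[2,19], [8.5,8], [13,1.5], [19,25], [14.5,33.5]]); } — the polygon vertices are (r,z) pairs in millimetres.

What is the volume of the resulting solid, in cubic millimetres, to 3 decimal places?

Profile (r,z), 5 vertices: (2,19) (8.5,8) (13,1.5) (19,25) (14.5,33.5)
edge 0: (2,19)→(8.5,8)  cross = 2·8 − 8.5·19 = -145.5000; (r_i+r_j)·cross = 10.5·-145.5000 = -1527.7500
edge 1: (8.5,8)→(13,1.5)  cross = 8.5·1.5 − 13·8 = -91.2500; (r_i+r_j)·cross = 21.5·-91.2500 = -1961.8750
edge 2: (13,1.5)→(19,25)  cross = 13·25 − 19·1.5 = 296.5000; (r_i+r_j)·cross = 32·296.5000 = 9488.0000
edge 3: (19,25)→(14.5,33.5)  cross = 19·33.5 − 14.5·25 = 274.0000; (r_i+r_j)·cross = 33.5·274.0000 = 9179.0000
edge 4: (14.5,33.5)→(2,19)  cross = 14.5·19 − 2·33.5 = 208.5000; (r_i+r_j)·cross = 16.5·208.5000 = 3440.2500
Σcross = 542.2500 → A = |Σcross|/2 = 271.1250 mm²
Σ(r_i+r_j)·cross = 18617.6250 → first moment M = |Σ|/6 = 3102.9375
R_c = M/A = 3102.9375/271.1250 = 11.4447 mm
θ = 251° = 4.380776 rad
V = θ·R_c·A = 4.380776·11.4447·271.1250 = 13593.275 mm³

Volume = 13593.275 mm³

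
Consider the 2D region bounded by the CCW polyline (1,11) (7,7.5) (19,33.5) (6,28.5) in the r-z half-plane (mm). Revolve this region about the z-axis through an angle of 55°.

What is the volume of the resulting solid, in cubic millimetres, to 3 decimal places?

Volume = 1697.638 mm³

Profile (r,z), 4 vertices: (1,11) (7,7.5) (19,33.5) (6,28.5)
edge 0: (1,11)→(7,7.5)  cross = 1·7.5 − 7·11 = -69.5000; (r_i+r_j)·cross = 8·-69.5000 = -556.0000
edge 1: (7,7.5)→(19,33.5)  cross = 7·33.5 − 19·7.5 = 92.0000; (r_i+r_j)·cross = 26·92.0000 = 2392.0000
edge 2: (19,33.5)→(6,28.5)  cross = 19·28.5 − 6·33.5 = 340.5000; (r_i+r_j)·cross = 25·340.5000 = 8512.5000
edge 3: (6,28.5)→(1,11)  cross = 6·11 − 1·28.5 = 37.5000; (r_i+r_j)·cross = 7·37.5000 = 262.5000
Σcross = 400.5000 → A = |Σcross|/2 = 200.2500 mm²
Σ(r_i+r_j)·cross = 10611.0000 → first moment M = |Σ|/6 = 1768.5000
R_c = M/A = 1768.5000/200.2500 = 8.8315 mm
θ = 55° = 0.959931 rad
V = θ·R_c·A = 0.959931·8.8315·200.2500 = 1697.638 mm³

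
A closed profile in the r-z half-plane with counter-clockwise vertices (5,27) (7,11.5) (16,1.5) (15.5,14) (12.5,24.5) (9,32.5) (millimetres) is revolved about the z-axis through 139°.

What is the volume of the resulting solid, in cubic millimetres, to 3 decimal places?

Profile (r,z), 6 vertices: (5,27) (7,11.5) (16,1.5) (15.5,14) (12.5,24.5) (9,32.5)
edge 0: (5,27)→(7,11.5)  cross = 5·11.5 − 7·27 = -131.5000; (r_i+r_j)·cross = 12·-131.5000 = -1578.0000
edge 1: (7,11.5)→(16,1.5)  cross = 7·1.5 − 16·11.5 = -173.5000; (r_i+r_j)·cross = 23·-173.5000 = -3990.5000
edge 2: (16,1.5)→(15.5,14)  cross = 16·14 − 15.5·1.5 = 200.7500; (r_i+r_j)·cross = 31.5·200.7500 = 6323.6250
edge 3: (15.5,14)→(12.5,24.5)  cross = 15.5·24.5 − 12.5·14 = 204.7500; (r_i+r_j)·cross = 28·204.7500 = 5733.0000
edge 4: (12.5,24.5)→(9,32.5)  cross = 12.5·32.5 − 9·24.5 = 185.7500; (r_i+r_j)·cross = 21.5·185.7500 = 3993.6250
edge 5: (9,32.5)→(5,27)  cross = 9·27 − 5·32.5 = 80.5000; (r_i+r_j)·cross = 14·80.5000 = 1127.0000
Σcross = 366.7500 → A = |Σcross|/2 = 183.3750 mm²
Σ(r_i+r_j)·cross = 11608.7500 → first moment M = |Σ|/6 = 1934.7917
R_c = M/A = 1934.7917/183.3750 = 10.5510 mm
θ = 139° = 2.426008 rad
V = θ·R_c·A = 2.426008·10.5510·183.3750 = 4693.819 mm³

Volume = 4693.819 mm³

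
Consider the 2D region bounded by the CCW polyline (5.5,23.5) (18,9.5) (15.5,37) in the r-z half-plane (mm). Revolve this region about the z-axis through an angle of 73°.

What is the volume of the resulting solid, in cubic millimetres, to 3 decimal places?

Volume = 2556.940 mm³

Profile (r,z), 3 vertices: (5.5,23.5) (18,9.5) (15.5,37)
edge 0: (5.5,23.5)→(18,9.5)  cross = 5.5·9.5 − 18·23.5 = -370.7500; (r_i+r_j)·cross = 23.5·-370.7500 = -8712.6250
edge 1: (18,9.5)→(15.5,37)  cross = 18·37 − 15.5·9.5 = 518.7500; (r_i+r_j)·cross = 33.5·518.7500 = 17378.1250
edge 2: (15.5,37)→(5.5,23.5)  cross = 15.5·23.5 − 5.5·37 = 160.7500; (r_i+r_j)·cross = 21·160.7500 = 3375.7500
Σcross = 308.7500 → A = |Σcross|/2 = 154.3750 mm²
Σ(r_i+r_j)·cross = 12041.2500 → first moment M = |Σ|/6 = 2006.8750
R_c = M/A = 2006.8750/154.3750 = 13.0000 mm
θ = 73° = 1.274090 rad
V = θ·R_c·A = 1.274090·13.0000·154.3750 = 2556.940 mm³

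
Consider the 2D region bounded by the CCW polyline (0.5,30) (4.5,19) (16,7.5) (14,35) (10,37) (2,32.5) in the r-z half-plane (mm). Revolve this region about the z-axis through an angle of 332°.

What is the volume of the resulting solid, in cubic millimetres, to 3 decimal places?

Profile (r,z), 6 vertices: (0.5,30) (4.5,19) (16,7.5) (14,35) (10,37) (2,32.5)
edge 0: (0.5,30)→(4.5,19)  cross = 0.5·19 − 4.5·30 = -125.5000; (r_i+r_j)·cross = 5·-125.5000 = -627.5000
edge 1: (4.5,19)→(16,7.5)  cross = 4.5·7.5 − 16·19 = -270.2500; (r_i+r_j)·cross = 20.5·-270.2500 = -5540.1250
edge 2: (16,7.5)→(14,35)  cross = 16·35 − 14·7.5 = 455.0000; (r_i+r_j)·cross = 30·455.0000 = 13650.0000
edge 3: (14,35)→(10,37)  cross = 14·37 − 10·35 = 168.0000; (r_i+r_j)·cross = 24·168.0000 = 4032.0000
edge 4: (10,37)→(2,32.5)  cross = 10·32.5 − 2·37 = 251.0000; (r_i+r_j)·cross = 12·251.0000 = 3012.0000
edge 5: (2,32.5)→(0.5,30)  cross = 2·30 − 0.5·32.5 = 43.7500; (r_i+r_j)·cross = 2.5·43.7500 = 109.3750
Σcross = 522.0000 → A = |Σcross|/2 = 261.0000 mm²
Σ(r_i+r_j)·cross = 14635.7500 → first moment M = |Σ|/6 = 2439.2917
R_c = M/A = 2439.2917/261.0000 = 9.3459 mm
θ = 332° = 5.794493 rad
V = θ·R_c·A = 5.794493·9.3459·261.0000 = 14134.459 mm³

Volume = 14134.459 mm³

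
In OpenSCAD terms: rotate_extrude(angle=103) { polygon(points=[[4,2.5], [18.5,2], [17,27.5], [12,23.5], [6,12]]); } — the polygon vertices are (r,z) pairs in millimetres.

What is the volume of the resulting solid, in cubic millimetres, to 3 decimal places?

Volume = 5312.920 mm³

Profile (r,z), 5 vertices: (4,2.5) (18.5,2) (17,27.5) (12,23.5) (6,12)
edge 0: (4,2.5)→(18.5,2)  cross = 4·2 − 18.5·2.5 = -38.2500; (r_i+r_j)·cross = 22.5·-38.2500 = -860.6250
edge 1: (18.5,2)→(17,27.5)  cross = 18.5·27.5 − 17·2 = 474.7500; (r_i+r_j)·cross = 35.5·474.7500 = 16853.6250
edge 2: (17,27.5)→(12,23.5)  cross = 17·23.5 − 12·27.5 = 69.5000; (r_i+r_j)·cross = 29·69.5000 = 2015.5000
edge 3: (12,23.5)→(6,12)  cross = 12·12 − 6·23.5 = 3.0000; (r_i+r_j)·cross = 18·3.0000 = 54.0000
edge 4: (6,12)→(4,2.5)  cross = 6·2.5 − 4·12 = -33.0000; (r_i+r_j)·cross = 10·-33.0000 = -330.0000
Σcross = 476.0000 → A = |Σcross|/2 = 238.0000 mm²
Σ(r_i+r_j)·cross = 17732.5000 → first moment M = |Σ|/6 = 2955.4167
R_c = M/A = 2955.4167/238.0000 = 12.4177 mm
θ = 103° = 1.797689 rad
V = θ·R_c·A = 1.797689·12.4177·238.0000 = 5312.920 mm³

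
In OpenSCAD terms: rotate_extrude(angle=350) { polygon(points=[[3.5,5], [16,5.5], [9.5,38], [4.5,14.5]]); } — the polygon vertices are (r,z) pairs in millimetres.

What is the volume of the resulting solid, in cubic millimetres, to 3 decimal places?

Profile (r,z), 4 vertices: (3.5,5) (16,5.5) (9.5,38) (4.5,14.5)
edge 0: (3.5,5)→(16,5.5)  cross = 3.5·5.5 − 16·5 = -60.7500; (r_i+r_j)·cross = 19.5·-60.7500 = -1184.6250
edge 1: (16,5.5)→(9.5,38)  cross = 16·38 − 9.5·5.5 = 555.7500; (r_i+r_j)·cross = 25.5·555.7500 = 14171.6250
edge 2: (9.5,38)→(4.5,14.5)  cross = 9.5·14.5 − 4.5·38 = -33.2500; (r_i+r_j)·cross = 14·-33.2500 = -465.5000
edge 3: (4.5,14.5)→(3.5,5)  cross = 4.5·5 − 3.5·14.5 = -28.2500; (r_i+r_j)·cross = 8·-28.2500 = -226.0000
Σcross = 433.5000 → A = |Σcross|/2 = 216.7500 mm²
Σ(r_i+r_j)·cross = 12295.5000 → first moment M = |Σ|/6 = 2049.2500
R_c = M/A = 2049.2500/216.7500 = 9.4544 mm
θ = 350° = 6.108652 rad
V = θ·R_c·A = 6.108652·9.4544·216.7500 = 12518.156 mm³

Volume = 12518.156 mm³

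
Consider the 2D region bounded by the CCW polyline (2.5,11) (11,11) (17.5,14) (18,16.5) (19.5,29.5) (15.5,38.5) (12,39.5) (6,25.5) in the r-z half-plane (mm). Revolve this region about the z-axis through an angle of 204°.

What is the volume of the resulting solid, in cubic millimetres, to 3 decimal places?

Volume = 13326.549 mm³

Profile (r,z), 8 vertices: (2.5,11) (11,11) (17.5,14) (18,16.5) (19.5,29.5) (15.5,38.5) (12,39.5) (6,25.5)
edge 0: (2.5,11)→(11,11)  cross = 2.5·11 − 11·11 = -93.5000; (r_i+r_j)·cross = 13.5·-93.5000 = -1262.2500
edge 1: (11,11)→(17.5,14)  cross = 11·14 − 17.5·11 = -38.5000; (r_i+r_j)·cross = 28.5·-38.5000 = -1097.2500
edge 2: (17.5,14)→(18,16.5)  cross = 17.5·16.5 − 18·14 = 36.7500; (r_i+r_j)·cross = 35.5·36.7500 = 1304.6250
edge 3: (18,16.5)→(19.5,29.5)  cross = 18·29.5 − 19.5·16.5 = 209.2500; (r_i+r_j)·cross = 37.5·209.2500 = 7846.8750
edge 4: (19.5,29.5)→(15.5,38.5)  cross = 19.5·38.5 − 15.5·29.5 = 293.5000; (r_i+r_j)·cross = 35·293.5000 = 10272.5000
edge 5: (15.5,38.5)→(12,39.5)  cross = 15.5·39.5 − 12·38.5 = 150.2500; (r_i+r_j)·cross = 27.5·150.2500 = 4131.8750
edge 6: (12,39.5)→(6,25.5)  cross = 12·25.5 − 6·39.5 = 69.0000; (r_i+r_j)·cross = 18·69.0000 = 1242.0000
edge 7: (6,25.5)→(2.5,11)  cross = 6·11 − 2.5·25.5 = 2.2500; (r_i+r_j)·cross = 8.5·2.2500 = 19.1250
Σcross = 629.0000 → A = |Σcross|/2 = 314.5000 mm²
Σ(r_i+r_j)·cross = 22457.5000 → first moment M = |Σ|/6 = 3742.9167
R_c = M/A = 3742.9167/314.5000 = 11.9012 mm
θ = 204° = 3.560472 rad
V = θ·R_c·A = 3.560472·11.9012·314.5000 = 13326.549 mm³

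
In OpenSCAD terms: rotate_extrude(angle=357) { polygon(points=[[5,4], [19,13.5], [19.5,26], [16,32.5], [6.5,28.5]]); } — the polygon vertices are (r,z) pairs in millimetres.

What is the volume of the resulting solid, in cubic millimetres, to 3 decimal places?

Volume = 21368.746 mm³

Profile (r,z), 5 vertices: (5,4) (19,13.5) (19.5,26) (16,32.5) (6.5,28.5)
edge 0: (5,4)→(19,13.5)  cross = 5·13.5 − 19·4 = -8.5000; (r_i+r_j)·cross = 24·-8.5000 = -204.0000
edge 1: (19,13.5)→(19.5,26)  cross = 19·26 − 19.5·13.5 = 230.7500; (r_i+r_j)·cross = 38.5·230.7500 = 8883.8750
edge 2: (19.5,26)→(16,32.5)  cross = 19.5·32.5 − 16·26 = 217.7500; (r_i+r_j)·cross = 35.5·217.7500 = 7730.1250
edge 3: (16,32.5)→(6.5,28.5)  cross = 16·28.5 − 6.5·32.5 = 244.7500; (r_i+r_j)·cross = 22.5·244.7500 = 5506.8750
edge 4: (6.5,28.5)→(5,4)  cross = 6.5·4 − 5·28.5 = -116.5000; (r_i+r_j)·cross = 11.5·-116.5000 = -1339.7500
Σcross = 568.2500 → A = |Σcross|/2 = 284.1250 mm²
Σ(r_i+r_j)·cross = 20577.1250 → first moment M = |Σ|/6 = 3429.5208
R_c = M/A = 3429.5208/284.1250 = 12.0705 mm
θ = 357° = 6.230825 rad
V = θ·R_c·A = 6.230825·12.0705·284.1250 = 21368.746 mm³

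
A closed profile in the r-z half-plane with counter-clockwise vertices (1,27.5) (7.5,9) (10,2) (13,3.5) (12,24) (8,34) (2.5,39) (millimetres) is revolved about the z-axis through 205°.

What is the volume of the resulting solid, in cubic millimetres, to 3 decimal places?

Volume = 6425.655 mm³

Profile (r,z), 7 vertices: (1,27.5) (7.5,9) (10,2) (13,3.5) (12,24) (8,34) (2.5,39)
edge 0: (1,27.5)→(7.5,9)  cross = 1·9 − 7.5·27.5 = -197.2500; (r_i+r_j)·cross = 8.5·-197.2500 = -1676.6250
edge 1: (7.5,9)→(10,2)  cross = 7.5·2 − 10·9 = -75.0000; (r_i+r_j)·cross = 17.5·-75.0000 = -1312.5000
edge 2: (10,2)→(13,3.5)  cross = 10·3.5 − 13·2 = 9.0000; (r_i+r_j)·cross = 23·9.0000 = 207.0000
edge 3: (13,3.5)→(12,24)  cross = 13·24 − 12·3.5 = 270.0000; (r_i+r_j)·cross = 25·270.0000 = 6750.0000
edge 4: (12,24)→(8,34)  cross = 12·34 − 8·24 = 216.0000; (r_i+r_j)·cross = 20·216.0000 = 4320.0000
edge 5: (8,34)→(2.5,39)  cross = 8·39 − 2.5·34 = 227.0000; (r_i+r_j)·cross = 10.5·227.0000 = 2383.5000
edge 6: (2.5,39)→(1,27.5)  cross = 2.5·27.5 − 1·39 = 29.7500; (r_i+r_j)·cross = 3.5·29.7500 = 104.1250
Σcross = 479.5000 → A = |Σcross|/2 = 239.7500 mm²
Σ(r_i+r_j)·cross = 10775.5000 → first moment M = |Σ|/6 = 1795.9167
R_c = M/A = 1795.9167/239.7500 = 7.4908 mm
θ = 205° = 3.577925 rad
V = θ·R_c·A = 3.577925·7.4908·239.7500 = 6425.655 mm³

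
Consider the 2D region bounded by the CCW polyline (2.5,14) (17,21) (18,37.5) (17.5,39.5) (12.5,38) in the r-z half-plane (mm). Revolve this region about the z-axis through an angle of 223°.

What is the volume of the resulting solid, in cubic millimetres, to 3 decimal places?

Volume = 8917.008 mm³

Profile (r,z), 5 vertices: (2.5,14) (17,21) (18,37.5) (17.5,39.5) (12.5,38)
edge 0: (2.5,14)→(17,21)  cross = 2.5·21 − 17·14 = -185.5000; (r_i+r_j)·cross = 19.5·-185.5000 = -3617.2500
edge 1: (17,21)→(18,37.5)  cross = 17·37.5 − 18·21 = 259.5000; (r_i+r_j)·cross = 35·259.5000 = 9082.5000
edge 2: (18,37.5)→(17.5,39.5)  cross = 18·39.5 − 17.5·37.5 = 54.7500; (r_i+r_j)·cross = 35.5·54.7500 = 1943.6250
edge 3: (17.5,39.5)→(12.5,38)  cross = 17.5·38 − 12.5·39.5 = 171.2500; (r_i+r_j)·cross = 30·171.2500 = 5137.5000
edge 4: (12.5,38)→(2.5,14)  cross = 12.5·14 − 2.5·38 = 80.0000; (r_i+r_j)·cross = 15·80.0000 = 1200.0000
Σcross = 380.0000 → A = |Σcross|/2 = 190.0000 mm²
Σ(r_i+r_j)·cross = 13746.3750 → first moment M = |Σ|/6 = 2291.0625
R_c = M/A = 2291.0625/190.0000 = 12.0582 mm
θ = 223° = 3.892084 rad
V = θ·R_c·A = 3.892084·12.0582·190.0000 = 8917.008 mm³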